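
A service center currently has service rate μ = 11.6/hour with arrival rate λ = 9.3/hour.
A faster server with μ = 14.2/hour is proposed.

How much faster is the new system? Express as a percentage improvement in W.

System 1: ρ₁ = 9.3/11.6 = 0.8017, W₁ = 1/(11.6-9.3) = 0.4348
System 2: ρ₂ = 9.3/14.2 = 0.6549, W₂ = 1/(14.2-9.3) = 0.2041
Improvement: (W₁-W₂)/W₁ = (0.4348-0.2041)/0.4348 = 53.06%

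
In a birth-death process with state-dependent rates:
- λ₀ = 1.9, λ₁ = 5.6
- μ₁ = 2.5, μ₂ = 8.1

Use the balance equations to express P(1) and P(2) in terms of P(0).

Balance equations:
State 0: λ₀P₀ = μ₁P₁ → P₁ = (λ₀/μ₁)P₀ = (1.9/2.5)P₀ = 0.7600P₀
State 1: P₂ = (λ₀λ₁)/(μ₁μ₂)P₀ = (1.9×5.6)/(2.5×8.1)P₀ = 0.5254P₀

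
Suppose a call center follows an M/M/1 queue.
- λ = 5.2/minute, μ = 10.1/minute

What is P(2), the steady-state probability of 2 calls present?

ρ = λ/μ = 5.2/10.1 = 0.5149
P(n) = (1-ρ)ρⁿ
P(2) = (1-0.5149) × 0.5149^2
P(2) = 0.4851 × 0.2651
P(2) = 0.1286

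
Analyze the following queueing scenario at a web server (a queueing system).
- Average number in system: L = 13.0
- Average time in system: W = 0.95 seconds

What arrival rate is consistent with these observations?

Little's Law: L = λW, so λ = L/W
λ = 13.0/0.95 = 13.6842 requests/second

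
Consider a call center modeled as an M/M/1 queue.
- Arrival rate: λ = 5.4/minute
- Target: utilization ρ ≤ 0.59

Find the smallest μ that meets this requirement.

ρ = λ/μ, so μ = λ/ρ
μ ≥ 5.4/0.59 = 9.1525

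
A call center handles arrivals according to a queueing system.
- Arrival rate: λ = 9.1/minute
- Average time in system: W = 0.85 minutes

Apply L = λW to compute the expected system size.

Little's Law: L = λW
L = 9.1 × 0.85 = 7.7350 calls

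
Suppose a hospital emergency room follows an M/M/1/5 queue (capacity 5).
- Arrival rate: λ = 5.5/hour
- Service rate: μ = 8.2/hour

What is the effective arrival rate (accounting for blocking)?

ρ = λ/μ = 5.5/8.2 = 0.67073
P₀ = (1-ρ)/(1-ρ^(K+1)) = (1-0.67073)/(1-0.67073^6) = 0.3293/0.9089 = 0.3623
P_K = P₀×ρ^K = 0.36225 × 0.67073^5 = 0.36225 × 0.13575 = 0.04918
λ_eff = λ(1-P_K) = 5.5 × (1 - 0.04918) = 5.5 × 0.95082 = 5.2295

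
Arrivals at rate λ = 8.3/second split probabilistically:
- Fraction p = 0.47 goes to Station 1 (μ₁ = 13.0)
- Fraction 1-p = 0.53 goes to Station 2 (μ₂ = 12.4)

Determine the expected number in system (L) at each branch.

Effective rates: λ₁ = 8.3×0.47 = 3.901, λ₂ = 8.3×0.53 = 4.399
Station 1: ρ₁ = 3.901/13.0 = 0.30008, L₁ = ρ₁/(1-ρ₁) = 0.30008/(1-0.30008) = 0.4287
Station 2: ρ₂ = 4.399/12.4 = 0.35476, L₂ = ρ₂/(1-ρ₂) = 0.35476/(1-0.35476) = 0.5498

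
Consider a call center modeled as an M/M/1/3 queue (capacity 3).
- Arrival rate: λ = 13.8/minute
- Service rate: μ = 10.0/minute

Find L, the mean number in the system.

ρ = λ/μ = 13.8/10.0 = 1.3800
P₀ = (1-ρ)/(1-ρ^(K+1)) = (1-1.3800)/(1-1.3800^4) = -0.3800/-2.6267 = 0.1447
P_K = P₀×ρ^K = 0.14467 × 1.3800^3 = 0.14467 × 2.6281 = 0.3802
L = ρ[1 - (K+1)ρ^K + Kρ^(K+1)] / [(1-ρ)(1-ρ^(K+1))]
L = 1.3800 × (1 - 4×2.62807 + 3×3.62674) / ((1 - 1.3800) × (1 - 3.62674)) = 1.8912 calls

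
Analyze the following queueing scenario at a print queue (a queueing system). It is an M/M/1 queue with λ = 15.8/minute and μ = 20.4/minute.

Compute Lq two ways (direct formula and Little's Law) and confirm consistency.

Method 1 (direct): Lq = λ²/(μ(μ-λ)) = 249.64/(20.4 × 4.60) = 2.6603

Method 2 (Little's Law):
W = 1/(μ-λ) = 1/4.60 = 0.2173913
Wq = W - 1/μ = 0.2173913 - 0.04901961 = 0.168372
Lq = λWq = 15.8 × 0.168372 = 2.6603 ✔ (matches Method 1)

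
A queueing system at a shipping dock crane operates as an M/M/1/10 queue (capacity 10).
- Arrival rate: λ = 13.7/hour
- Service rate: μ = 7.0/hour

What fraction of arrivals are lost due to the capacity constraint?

ρ = λ/μ = 13.7/7.0 = 1.95714
P₀ = (1-ρ)/(1-ρ^(K+1)) = (1-1.95714)/(1-1.95714^11) = -0.9571/-1612.7670 = 0.0005935
P_K = P₀×ρ^K = 0.0005935 × 1.95714^10 = 0.0005935 × 824.5537 = 0.4894
Blocking probability = 48.94%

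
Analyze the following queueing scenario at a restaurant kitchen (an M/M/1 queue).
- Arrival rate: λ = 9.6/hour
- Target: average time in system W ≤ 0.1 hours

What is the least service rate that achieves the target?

For M/M/1: W = 1/(μ-λ)
Need W ≤ 0.1, so 1/(μ-λ) ≤ 0.1
μ - λ ≥ 1/0.1 = 10.0000
μ ≥ 9.6 + 10.0000 = 19.6000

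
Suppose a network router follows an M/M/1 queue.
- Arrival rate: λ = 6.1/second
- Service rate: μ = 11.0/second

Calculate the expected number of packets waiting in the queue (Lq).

ρ = λ/μ = 6.1/11.0 = 0.5545
For M/M/1: Lq = λ²/(μ(μ-λ))
Lq = 37.21/(11.0 × 4.90)
Lq = 0.6904 packets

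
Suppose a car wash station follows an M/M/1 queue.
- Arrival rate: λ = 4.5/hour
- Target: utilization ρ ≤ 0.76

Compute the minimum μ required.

ρ = λ/μ, so μ = λ/ρ
μ ≥ 4.5/0.76 = 5.9211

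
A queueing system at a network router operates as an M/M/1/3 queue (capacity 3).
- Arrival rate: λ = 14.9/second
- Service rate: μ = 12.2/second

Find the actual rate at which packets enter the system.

ρ = λ/μ = 14.9/12.2 = 1.2213
P₀ = (1-ρ)/(1-ρ^(K+1)) = (1-1.2213)/(1-1.2213^4) = -0.2213/-1.2248 = 0.1807
P_K = P₀×ρ^K = 0.18068 × 1.2213^3 = 0.18068 × 1.8217 = 0.3291
λ_eff = λ(1-P_K) = 14.9 × (1 - 0.32915) = 14.9 × 0.67085 = 9.9957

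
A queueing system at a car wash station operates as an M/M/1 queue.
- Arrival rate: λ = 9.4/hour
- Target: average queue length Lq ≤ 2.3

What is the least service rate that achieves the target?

For M/M/1: Lq = λ²/(μ(μ-λ))
Need Lq ≤ 2.3, i.e. μ(μ-λ) ≥ λ²/2.3
μ² - 9.4μ - 88.36/2.3 ≥ 0  →  μ² - 9.4μ - 38.4173913 ≥ 0
Quadratic formula (positive root): μ = [λ + √(λ² + 4×38.4173913)]/2
Discriminant: 88.36 + 4×38.4173913 = 242.029565, √242.029565 = 15.557299
μ ≥ (9.4 + 15.557299)/2 = 12.4786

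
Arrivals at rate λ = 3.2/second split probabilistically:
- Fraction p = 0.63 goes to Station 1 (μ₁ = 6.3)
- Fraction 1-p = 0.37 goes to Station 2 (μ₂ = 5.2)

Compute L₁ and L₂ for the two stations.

Effective rates: λ₁ = 3.2×0.63 = 2.016, λ₂ = 3.2×0.37 = 1.184
Station 1: ρ₁ = 2.016/6.3 = 0.3200, L₁ = ρ₁/(1-ρ₁) = 0.3200/(1-0.3200) = 0.4706
Station 2: ρ₂ = 1.184/5.2 = 0.2277, L₂ = ρ₂/(1-ρ₂) = 0.2277/(1-0.2277) = 0.2948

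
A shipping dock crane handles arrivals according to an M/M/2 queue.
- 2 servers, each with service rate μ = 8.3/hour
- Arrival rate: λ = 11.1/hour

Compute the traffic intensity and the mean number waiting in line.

Traffic intensity: ρ = λ/(cμ) = 11.1/(2×8.3) = 0.6687
Since ρ = 0.6687 < 1, system is stable.
Offered load a = λ/μ = cρ = 11.1/8.3 = 1.3373
P₀ = [ Σₙ₌₀^1 aⁿ/n! + a^2/(2!(1-ρ)) ]⁻¹
Σ = a^0/0! + a^1/1! = 1.0000 + 1.3373 = 2.3373
a^2/(2!(1-ρ)) = 1.7885/(2 × 0.33133) = 2.6990
P₀ = 1/(2.3373 + 2.6990) = 0.1986
Lq = P₀·a^2·ρ / (2!(1-ρ)²) = 0.1986 × 1.7885 × 0.6687 / (2 × 0.1098) = 1.0816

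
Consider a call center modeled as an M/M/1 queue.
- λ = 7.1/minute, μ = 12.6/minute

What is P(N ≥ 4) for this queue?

ρ = λ/μ = 7.1/12.6 = 0.5635
P(N ≥ n) = ρⁿ
P(N ≥ 4) = 0.5635^4
P(N ≥ 4) = 0.1008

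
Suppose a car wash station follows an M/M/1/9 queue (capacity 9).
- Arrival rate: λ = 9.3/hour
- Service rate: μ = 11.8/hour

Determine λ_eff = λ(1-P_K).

ρ = λ/μ = 9.3/11.8 = 0.788136
P₀ = (1-ρ)/(1-ρ^(K+1)) = (1-0.788136)/(1-0.788136^10) = 0.2119/0.9075 = 0.2335
P_K = P₀×ρ^K = 0.2335 × 0.788136^9 = 0.2335 × 0.1173 = 0.02739
λ_eff = λ(1-P_K) = 9.3 × (1 - 0.02739) = 9.3 × 0.97261 = 9.0453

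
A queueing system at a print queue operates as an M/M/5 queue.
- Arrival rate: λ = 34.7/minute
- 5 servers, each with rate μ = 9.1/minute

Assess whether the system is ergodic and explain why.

Stability requires ρ = λ/(cμ) < 1
ρ = 34.7/(5 × 9.1) = 34.7/45.50 = 0.7626
Since 0.7626 < 1, the system is STABLE.
The servers are busy 76.26% of the time.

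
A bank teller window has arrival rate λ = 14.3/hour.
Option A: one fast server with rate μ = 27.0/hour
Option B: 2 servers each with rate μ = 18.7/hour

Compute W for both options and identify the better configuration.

Option A: single server μ = 27.0 (M/M/1)
  ρ_A = 14.3/27.0 = 0.5296
  W_A = 1/(μ-λ) = 1/(27.0-14.3) = 1/12.70 = 0.07874

Option B: 2 servers μ = 18.7 (M/M/2)
  ρ_B = λ/(cμ) = 14.3/(2×18.7) = 0.3824
  Offered load a = λ/μ = cρ = 14.3/18.7 = 0.7647
  P₀ = [ Σₙ₌₀^1 aⁿ/n! + a^2/(2!(1-ρ)) ]⁻¹
  Σ = a^0/0! + a^1/1! = 1.0000 + 0.7647 = 1.7647
  a^2/(2!(1-ρ)) = 0.5848/(2 × 0.6176) = 0.4734
  P₀ = 1/(1.7647 + 0.4734) = 0.4468
  Lq = P₀·a^2·ρ / (2!(1-ρ)²) = 0.44681 × 0.58478 × 0.38235 / (2 × 0.38149) = 0.1309
  Wq_B = Lq/λ = 0.1309375/14.3 = 0.0091565
  W_B = Wq_B + 1/μ = 0.0091565 + 0.053476 = 0.06263

Since W_B = 0.06263 < W_A = 0.07874, Option B (multiple servers) has the shorter time in system.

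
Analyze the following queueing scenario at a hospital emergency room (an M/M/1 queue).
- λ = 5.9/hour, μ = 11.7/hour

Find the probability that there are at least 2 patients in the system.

ρ = λ/μ = 5.9/11.7 = 0.5043
P(N ≥ n) = ρⁿ
P(N ≥ 2) = 0.5043^2
P(N ≥ 2) = 0.2543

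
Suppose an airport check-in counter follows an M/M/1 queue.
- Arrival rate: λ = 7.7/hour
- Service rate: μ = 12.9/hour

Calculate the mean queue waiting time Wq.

First, compute utilization: ρ = λ/μ = 7.7/12.9 = 0.5969
For M/M/1: Wq = λ/(μ(μ-λ))
Wq = 7.7/(12.9 × (12.9-7.7))
Wq = 7.7/(12.9 × 5.20)
Wq = 0.1148 hours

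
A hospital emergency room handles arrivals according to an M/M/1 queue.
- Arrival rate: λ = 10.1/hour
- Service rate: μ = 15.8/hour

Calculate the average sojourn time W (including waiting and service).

First, compute utilization: ρ = λ/μ = 10.1/15.8 = 0.6392
For M/M/1: W = 1/(μ-λ)
W = 1/(15.8-10.1) = 1/5.70
W = 0.1754 hours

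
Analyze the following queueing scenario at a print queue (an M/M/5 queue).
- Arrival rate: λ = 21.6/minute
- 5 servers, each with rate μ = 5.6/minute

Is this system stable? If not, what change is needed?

Stability requires ρ = λ/(cμ) < 1
ρ = 21.6/(5 × 5.6) = 21.6/28.00 = 0.7714
Since 0.7714 < 1, the system is STABLE.
The servers are busy 77.14% of the time.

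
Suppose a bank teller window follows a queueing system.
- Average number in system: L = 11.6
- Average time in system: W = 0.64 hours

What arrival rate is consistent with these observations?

Little's Law: L = λW, so λ = L/W
λ = 11.6/0.64 = 18.1250 transactions/hour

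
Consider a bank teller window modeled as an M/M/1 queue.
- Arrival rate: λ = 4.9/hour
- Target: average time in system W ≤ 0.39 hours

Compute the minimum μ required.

For M/M/1: W = 1/(μ-λ)
Need W ≤ 0.39, so 1/(μ-λ) ≤ 0.39
μ - λ ≥ 1/0.39 = 2.5641
μ ≥ 4.9 + 2.5641 = 7.4641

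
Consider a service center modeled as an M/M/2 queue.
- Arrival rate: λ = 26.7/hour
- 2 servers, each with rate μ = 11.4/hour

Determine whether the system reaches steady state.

Stability requires ρ = λ/(cμ) < 1
ρ = 26.7/(2 × 11.4) = 26.7/22.80 = 1.1711
Since 1.1711 ≥ 1, the system is UNSTABLE.
Need c > λ/μ = 26.7/11.4 = 2.34.
Minimum servers needed: c = 3.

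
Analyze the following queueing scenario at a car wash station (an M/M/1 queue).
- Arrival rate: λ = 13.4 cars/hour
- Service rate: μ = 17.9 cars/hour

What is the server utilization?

Server utilization: ρ = λ/μ
ρ = 13.4/17.9 = 0.7486
The server is busy 74.86% of the time.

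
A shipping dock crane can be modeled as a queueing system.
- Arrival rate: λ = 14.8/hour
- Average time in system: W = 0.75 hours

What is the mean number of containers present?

Little's Law: L = λW
L = 14.8 × 0.75 = 11.1000 containers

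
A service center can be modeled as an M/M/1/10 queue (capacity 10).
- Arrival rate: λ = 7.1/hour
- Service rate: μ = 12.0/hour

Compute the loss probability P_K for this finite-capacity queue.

ρ = λ/μ = 7.1/12.0 = 0.591667
P₀ = (1-ρ)/(1-ρ^(K+1)) = (1-0.591667)/(1-0.591667^11) = 0.4083/0.9969 = 0.4096
P_K = P₀×ρ^K = 0.4096 × 0.591667^10 = 0.4096 × 0.005257 = 0.002153
Blocking probability = 0.22%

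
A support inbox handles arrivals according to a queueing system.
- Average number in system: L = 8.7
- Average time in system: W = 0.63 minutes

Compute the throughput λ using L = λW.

Little's Law: L = λW, so λ = L/W
λ = 8.7/0.63 = 13.8095 emails/minute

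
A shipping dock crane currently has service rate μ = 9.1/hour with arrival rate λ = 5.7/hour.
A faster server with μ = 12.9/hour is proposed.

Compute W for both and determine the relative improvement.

System 1: ρ₁ = 5.7/9.1 = 0.6264, W₁ = 1/(9.1-5.7) = 0.29412
System 2: ρ₂ = 5.7/12.9 = 0.4419, W₂ = 1/(12.9-5.7) = 0.13889
Improvement: (W₁-W₂)/W₁ = (0.29412-0.13889)/0.29412 = 52.78%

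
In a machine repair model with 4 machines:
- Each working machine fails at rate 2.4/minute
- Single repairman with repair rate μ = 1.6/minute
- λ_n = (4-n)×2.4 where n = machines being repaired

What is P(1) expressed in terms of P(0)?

P(1)/P(0) = ∏_{i=0}^{1-1} λ_i/μ_{i+1}
= (4-0)×2.4/1.6
= 6.0000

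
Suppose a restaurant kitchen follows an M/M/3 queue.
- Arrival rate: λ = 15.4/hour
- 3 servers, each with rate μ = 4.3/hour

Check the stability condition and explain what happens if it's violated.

Stability requires ρ = λ/(cμ) < 1
ρ = 15.4/(3 × 4.3) = 15.4/12.90 = 1.1938
Since 1.1938 ≥ 1, the system is UNSTABLE.
Need c > λ/μ = 15.4/4.3 = 3.58.
Minimum servers needed: c = 4.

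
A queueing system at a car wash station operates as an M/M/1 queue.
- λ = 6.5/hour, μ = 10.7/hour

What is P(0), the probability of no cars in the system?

ρ = λ/μ = 6.5/10.7 = 0.6075
P(0) = 1 - ρ = 1 - 0.6075 = 0.3925
The server is idle 39.25% of the time.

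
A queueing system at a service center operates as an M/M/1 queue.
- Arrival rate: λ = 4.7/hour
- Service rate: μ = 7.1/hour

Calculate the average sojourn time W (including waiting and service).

First, compute utilization: ρ = λ/μ = 4.7/7.1 = 0.6620
For M/M/1: W = 1/(μ-λ)
W = 1/(7.1-4.7) = 1/2.40
W = 0.4167 hours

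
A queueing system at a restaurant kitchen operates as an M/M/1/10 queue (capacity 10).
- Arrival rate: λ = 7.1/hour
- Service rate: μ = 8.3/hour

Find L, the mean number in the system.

ρ = λ/μ = 7.1/8.3 = 0.855422
P₀ = (1-ρ)/(1-ρ^(K+1)) = (1-0.855422)/(1-0.855422^11) = 0.1446/0.8205 = 0.1762
P_K = P₀×ρ^K = 0.1762 × 0.855422^10 = 0.1762 × 0.2098 = 0.03697
L = ρ[1 - (K+1)ρ^K + Kρ^(K+1)] / [(1-ρ)(1-ρ^(K+1))]
L = 0.855422 × (1 - 11×0.209799 + 10×0.179467) / ((1 - 0.855422) × (1 - 0.179467)) = 3.5108 orders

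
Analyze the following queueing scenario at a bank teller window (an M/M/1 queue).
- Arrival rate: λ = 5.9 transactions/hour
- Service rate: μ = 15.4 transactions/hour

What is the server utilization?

Server utilization: ρ = λ/μ
ρ = 5.9/15.4 = 0.3831
The server is busy 38.31% of the time.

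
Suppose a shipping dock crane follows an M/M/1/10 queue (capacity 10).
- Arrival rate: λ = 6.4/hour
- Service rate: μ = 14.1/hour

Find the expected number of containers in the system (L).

ρ = λ/μ = 6.4/14.1 = 0.4539
P₀ = (1-ρ)/(1-ρ^(K+1)) = (1-0.4539)/(1-0.4539^11) = 0.5461/0.9998 = 0.5462
P_K = P₀×ρ^K = 0.5462 × 0.4539^10 = 0.5462 × 0.0003712 = 0.0002027
L = ρ[1 - (K+1)ρ^K + Kρ^(K+1)] / [(1-ρ)(1-ρ^(K+1))]
L = 0.4539 × (1 - 11×0.0003712 + 10×0.0001685) / ((1 - 0.4539) × (1 - 0.0001685)) = 0.8293 containers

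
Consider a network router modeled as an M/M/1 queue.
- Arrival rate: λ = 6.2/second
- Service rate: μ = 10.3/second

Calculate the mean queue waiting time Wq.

First, compute utilization: ρ = λ/μ = 6.2/10.3 = 0.6019
For M/M/1: Wq = λ/(μ(μ-λ))
Wq = 6.2/(10.3 × (10.3-6.2))
Wq = 6.2/(10.3 × 4.10)
Wq = 0.1468 seconds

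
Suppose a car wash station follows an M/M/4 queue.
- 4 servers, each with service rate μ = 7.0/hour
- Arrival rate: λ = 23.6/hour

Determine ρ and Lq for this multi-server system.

Traffic intensity: ρ = λ/(cμ) = 23.6/(4×7.0) = 0.8429
Since ρ = 0.8429 < 1, system is stable.
Offered load a = λ/μ = cρ = 23.6/7.0 = 3.3714
P₀ = [ Σₙ₌₀^3 aⁿ/n! + a^4/(4!(1-ρ)) ]⁻¹
Σ = a^0/0! + a^1/1! + a^2/2! + a^3/3! = 1.0000 + 3.3714 + 5.6833 + 6.3869 = 16.4416
a^4/(4!(1-ρ)) = 129.19802/(24 × 0.15714286) = 34.2571
P₀ = 1/(16.4416 + 34.2571) = 0.01972
Lq = P₀·a^4·ρ / (4!(1-ρ)²) = 0.01972 × 129.1980 × 0.8429 / (24 × 0.02469) = 3.6242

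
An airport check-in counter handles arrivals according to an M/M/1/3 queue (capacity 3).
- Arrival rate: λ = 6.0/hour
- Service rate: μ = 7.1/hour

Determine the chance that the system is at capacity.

ρ = λ/μ = 6.0/7.1 = 0.8451
P₀ = (1-ρ)/(1-ρ^(K+1)) = (1-0.8451)/(1-0.8451^4) = 0.1549/0.4899 = 0.3162
P_K = P₀×ρ^K = 0.31617 × 0.8451^3 = 0.31617 × 0.60357 = 0.1908
Blocking probability = 19.08%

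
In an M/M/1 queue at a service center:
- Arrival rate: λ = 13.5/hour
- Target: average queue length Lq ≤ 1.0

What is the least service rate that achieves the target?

For M/M/1: Lq = λ²/(μ(μ-λ))
Need Lq ≤ 1.0, i.e. μ(μ-λ) ≥ λ²/1.0
μ² - 13.5μ - 182.25/1.0 ≥ 0  →  μ² - 13.5μ - 182.2500 ≥ 0
Quadratic formula (positive root): μ = [λ + √(λ² + 4×182.2500)]/2
Discriminant: 182.25 + 4×182.2500 = 911.2500, √911.2500 = 30.1869
μ ≥ (13.5 + 30.1869)/2 = 21.8435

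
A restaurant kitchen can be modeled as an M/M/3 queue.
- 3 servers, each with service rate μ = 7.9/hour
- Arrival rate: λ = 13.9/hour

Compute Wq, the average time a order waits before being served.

Traffic intensity: ρ = λ/(cμ) = 13.9/(3×7.9) = 0.5865
Since ρ = 0.5865 < 1, system is stable.
Offered load a = λ/μ = cρ = 13.9/7.9 = 1.7595
P₀ = [ Σₙ₌₀^2 aⁿ/n! + a^3/(3!(1-ρ)) ]⁻¹
Σ = a^0/0! + a^1/1! + a^2/2! = 1.0000 + 1.7595 + 1.5479 = 4.3074
a^3/(3!(1-ρ)) = 5.4471/(6 × 0.4135) = 2.1955
P₀ = 1/(4.3074 + 2.1955) = 0.1538
Lq = P₀·a^3·ρ / (3!(1-ρ)²) = 0.1538 × 5.4471 × 0.5865 / (6 × 0.1710) = 0.4789
Wq = Lq/λ = 0.4789/13.9 = 0.03445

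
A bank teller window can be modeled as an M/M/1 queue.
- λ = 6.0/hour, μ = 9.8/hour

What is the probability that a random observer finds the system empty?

ρ = λ/μ = 6.0/9.8 = 0.6122
P(0) = 1 - ρ = 1 - 0.6122 = 0.3878
The server is idle 38.78% of the time.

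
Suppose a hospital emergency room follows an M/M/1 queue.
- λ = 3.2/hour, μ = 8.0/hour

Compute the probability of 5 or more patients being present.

ρ = λ/μ = 3.2/8.0 = 0.4000
P(N ≥ n) = ρⁿ
P(N ≥ 5) = 0.4000^5
P(N ≥ 5) = 0.01024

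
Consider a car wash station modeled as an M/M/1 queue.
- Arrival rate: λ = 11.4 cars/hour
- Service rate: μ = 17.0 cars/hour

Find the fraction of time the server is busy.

Server utilization: ρ = λ/μ
ρ = 11.4/17.0 = 0.6706
The server is busy 67.06% of the time.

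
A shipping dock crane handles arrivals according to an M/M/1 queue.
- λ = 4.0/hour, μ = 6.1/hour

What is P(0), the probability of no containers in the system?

ρ = λ/μ = 4.0/6.1 = 0.6557
P(0) = 1 - ρ = 1 - 0.6557 = 0.3443
The server is idle 34.43% of the time.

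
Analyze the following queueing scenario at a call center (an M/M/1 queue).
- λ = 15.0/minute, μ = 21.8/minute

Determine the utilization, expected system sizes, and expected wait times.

Step 1: ρ = λ/μ = 15.0/21.8 = 0.6881
Step 2: L = λ/(μ-λ) = 15.0/6.80 = 2.2059
Step 3: Lq = λ²/(μ(μ-λ)) = 225.00/(21.8×6.80) = 1.5178
Step 4: W = 1/(μ-λ) = 1/6.80 = 0.14706
Step 5: Wq = λ/(μ(μ-λ)) = 15.0/(21.8×6.80) = 0.1012
Step 6: P(0) = 1-ρ = 0.3119
Verify: L = λW = 15.0×0.14706 = 2.2059 ✔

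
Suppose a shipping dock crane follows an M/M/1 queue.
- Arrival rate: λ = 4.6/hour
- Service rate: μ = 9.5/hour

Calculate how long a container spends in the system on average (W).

First, compute utilization: ρ = λ/μ = 4.6/9.5 = 0.4842
For M/M/1: W = 1/(μ-λ)
W = 1/(9.5-4.6) = 1/4.90
W = 0.2041 hours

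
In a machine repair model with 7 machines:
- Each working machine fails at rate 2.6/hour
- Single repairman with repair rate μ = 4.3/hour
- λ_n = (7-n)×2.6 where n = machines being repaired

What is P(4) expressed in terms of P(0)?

P(4)/P(0) = ∏_{i=0}^{4-1} λ_i/μ_{i+1}
= (7-0)×2.6/4.3 × (7-1)×2.6/4.3 × (7-2)×2.6/4.3 × (7-3)×2.6/4.3
= 112.2791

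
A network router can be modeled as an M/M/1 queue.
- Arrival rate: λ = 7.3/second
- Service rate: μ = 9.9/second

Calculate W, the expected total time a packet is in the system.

First, compute utilization: ρ = λ/μ = 7.3/9.9 = 0.7374
For M/M/1: W = 1/(μ-λ)
W = 1/(9.9-7.3) = 1/2.60
W = 0.3846 seconds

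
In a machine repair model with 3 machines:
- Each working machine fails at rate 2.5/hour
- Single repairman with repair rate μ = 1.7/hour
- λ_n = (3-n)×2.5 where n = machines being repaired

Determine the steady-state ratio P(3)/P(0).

P(3)/P(0) = ∏_{i=0}^{3-1} λ_i/μ_{i+1}
= (3-0)×2.5/1.7 × (3-1)×2.5/1.7 × (3-2)×2.5/1.7
= 19.0820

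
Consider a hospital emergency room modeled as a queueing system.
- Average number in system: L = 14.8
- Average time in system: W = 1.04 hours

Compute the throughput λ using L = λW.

Little's Law: L = λW, so λ = L/W
λ = 14.8/1.04 = 14.2308 patients/hour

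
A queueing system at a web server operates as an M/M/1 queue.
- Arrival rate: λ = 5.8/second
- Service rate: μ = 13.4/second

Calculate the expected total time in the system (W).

First, compute utilization: ρ = λ/μ = 5.8/13.4 = 0.4328
For M/M/1: W = 1/(μ-λ)
W = 1/(13.4-5.8) = 1/7.60
W = 0.1316 seconds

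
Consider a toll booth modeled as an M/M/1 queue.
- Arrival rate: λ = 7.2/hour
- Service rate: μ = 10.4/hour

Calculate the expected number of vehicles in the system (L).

ρ = λ/μ = 7.2/10.4 = 0.6923
For M/M/1: L = λ/(μ-λ)
L = 7.2/(10.4-7.2) = 7.2/3.20
L = 2.2500 vehicles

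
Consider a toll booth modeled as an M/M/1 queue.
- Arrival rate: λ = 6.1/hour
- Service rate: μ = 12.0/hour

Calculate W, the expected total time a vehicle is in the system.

First, compute utilization: ρ = λ/μ = 6.1/12.0 = 0.5083
For M/M/1: W = 1/(μ-λ)
W = 1/(12.0-6.1) = 1/5.90
W = 0.1695 hours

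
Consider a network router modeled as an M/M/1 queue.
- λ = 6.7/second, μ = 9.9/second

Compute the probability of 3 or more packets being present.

ρ = λ/μ = 6.7/9.9 = 0.6768
P(N ≥ n) = ρⁿ
P(N ≥ 3) = 0.6768^3
P(N ≥ 3) = 0.3100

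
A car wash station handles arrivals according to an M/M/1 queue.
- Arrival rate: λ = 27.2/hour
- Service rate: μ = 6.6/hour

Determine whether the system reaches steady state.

Stability requires ρ = λ/(cμ) < 1
ρ = 27.2/(1 × 6.6) = 27.2/6.60 = 4.1212
Since 4.1212 ≥ 1, the system is UNSTABLE.
Queue grows without bound. Need μ > λ = 27.2.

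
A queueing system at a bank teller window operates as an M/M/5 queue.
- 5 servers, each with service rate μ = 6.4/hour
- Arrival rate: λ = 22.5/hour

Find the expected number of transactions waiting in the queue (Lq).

Traffic intensity: ρ = λ/(cμ) = 22.5/(5×6.4) = 0.7031
Since ρ = 0.7031 < 1, system is stable.
Offered load a = λ/μ = cρ = 22.5/6.4 = 3.5156
P₀ = [ Σₙ₌₀^4 aⁿ/n! + a^5/(5!(1-ρ)) ]⁻¹
Σ = a^0/0! + a^1/1! + a^2/2! + a^3/3! + a^4/4! = 1.0000 + 3.5156 + 6.1798 + 7.2420 + 6.3650 = 24.3024
a^5/(5!(1-ρ)) = 537.0475/(120 × 0.296875) = 15.0750
P₀ = 1/(24.3024 + 15.0750) = 0.02540
Lq = P₀·a^5·ρ / (5!(1-ρ)²) = 0.025395 × 537.0475 × 0.70312 / (120 × 0.088135) = 0.9067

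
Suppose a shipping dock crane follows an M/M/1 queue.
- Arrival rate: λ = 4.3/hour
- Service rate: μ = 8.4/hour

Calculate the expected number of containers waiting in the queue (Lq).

ρ = λ/μ = 4.3/8.4 = 0.5119
For M/M/1: Lq = λ²/(μ(μ-λ))
Lq = 18.49/(8.4 × 4.10)
Lq = 0.5369 containers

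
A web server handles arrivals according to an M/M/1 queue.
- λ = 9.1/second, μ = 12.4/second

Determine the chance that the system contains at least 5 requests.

ρ = λ/μ = 9.1/12.4 = 0.7339
P(N ≥ n) = ρⁿ
P(N ≥ 5) = 0.7339^5
P(N ≥ 5) = 0.2129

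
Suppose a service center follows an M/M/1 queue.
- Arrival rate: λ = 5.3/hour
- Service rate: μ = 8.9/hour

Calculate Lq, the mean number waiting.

ρ = λ/μ = 5.3/8.9 = 0.5955
For M/M/1: Lq = λ²/(μ(μ-λ))
Lq = 28.09/(8.9 × 3.60)
Lq = 0.8767 customers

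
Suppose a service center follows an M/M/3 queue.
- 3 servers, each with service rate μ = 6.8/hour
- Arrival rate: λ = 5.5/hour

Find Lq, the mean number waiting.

Traffic intensity: ρ = λ/(cμ) = 5.5/(3×6.8) = 0.2696
Since ρ = 0.2696 < 1, system is stable.
Offered load a = λ/μ = cρ = 5.5/6.8 = 0.8088
P₀ = [ Σₙ₌₀^2 aⁿ/n! + a^3/(3!(1-ρ)) ]⁻¹
Σ = a^0/0! + a^1/1! + a^2/2! = 1.0000 + 0.8088 + 0.3271 = 2.1359
a^3/(3!(1-ρ)) = 0.5291/(6 × 0.7304) = 0.1207
P₀ = 1/(2.1359 + 0.1207) = 0.4431
Lq = P₀·a^3·ρ / (3!(1-ρ)²) = 0.4431 × 0.5291 × 0.2696 / (6 × 0.5335) = 0.01975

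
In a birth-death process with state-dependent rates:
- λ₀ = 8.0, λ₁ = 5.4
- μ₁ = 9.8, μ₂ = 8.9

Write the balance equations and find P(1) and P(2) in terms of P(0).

Balance equations:
State 0: λ₀P₀ = μ₁P₁ → P₁ = (λ₀/μ₁)P₀ = (8.0/9.8)P₀ = 0.8163P₀
State 1: P₂ = (λ₀λ₁)/(μ₁μ₂)P₀ = (8.0×5.4)/(9.8×8.9)P₀ = 0.4953P₀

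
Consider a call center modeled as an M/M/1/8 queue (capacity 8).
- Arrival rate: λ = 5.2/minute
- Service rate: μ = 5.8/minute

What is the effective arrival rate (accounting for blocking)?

ρ = λ/μ = 5.2/5.8 = 0.89655
P₀ = (1-ρ)/(1-ρ^(K+1)) = (1-0.89655)/(1-0.89655^9) = 0.10345/0.62574 = 0.1653
P_K = P₀×ρ^K = 0.16532 × 0.89655^8 = 0.16532 × 0.41744 = 0.06901
λ_eff = λ(1-P_K) = 5.2 × (1 - 0.06901) = 5.2 × 0.93099 = 4.8411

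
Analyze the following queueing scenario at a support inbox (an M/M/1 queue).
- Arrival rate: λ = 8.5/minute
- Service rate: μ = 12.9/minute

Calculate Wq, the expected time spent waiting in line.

First, compute utilization: ρ = λ/μ = 8.5/12.9 = 0.6589
For M/M/1: Wq = λ/(μ(μ-λ))
Wq = 8.5/(12.9 × (12.9-8.5))
Wq = 8.5/(12.9 × 4.40)
Wq = 0.1498 minutes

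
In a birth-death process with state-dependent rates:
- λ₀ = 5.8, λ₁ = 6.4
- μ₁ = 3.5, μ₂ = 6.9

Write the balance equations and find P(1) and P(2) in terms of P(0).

Balance equations:
State 0: λ₀P₀ = μ₁P₁ → P₁ = (λ₀/μ₁)P₀ = (5.8/3.5)P₀ = 1.6571P₀
State 1: P₂ = (λ₀λ₁)/(μ₁μ₂)P₀ = (5.8×6.4)/(3.5×6.9)P₀ = 1.5371P₀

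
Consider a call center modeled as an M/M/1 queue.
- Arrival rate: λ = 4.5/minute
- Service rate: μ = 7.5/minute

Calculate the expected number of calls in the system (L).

ρ = λ/μ = 4.5/7.5 = 0.6000
For M/M/1: L = λ/(μ-λ)
L = 4.5/(7.5-4.5) = 4.5/3.00
L = 1.5000 calls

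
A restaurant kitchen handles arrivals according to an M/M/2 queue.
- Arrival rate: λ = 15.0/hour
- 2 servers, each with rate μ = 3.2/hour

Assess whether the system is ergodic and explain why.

Stability requires ρ = λ/(cμ) < 1
ρ = 15.0/(2 × 3.2) = 15.0/6.40 = 2.3438
Since 2.3438 ≥ 1, the system is UNSTABLE.
Need c > λ/μ = 15.0/3.2 = 4.69.
Minimum servers needed: c = 5.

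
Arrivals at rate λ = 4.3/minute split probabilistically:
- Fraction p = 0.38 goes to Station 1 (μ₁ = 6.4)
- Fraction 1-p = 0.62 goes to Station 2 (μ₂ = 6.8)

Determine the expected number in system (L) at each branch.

Effective rates: λ₁ = 4.3×0.38 = 1.634, λ₂ = 4.3×0.62 = 2.666
Station 1: ρ₁ = 1.634/6.4 = 0.2553, L₁ = ρ₁/(1-ρ₁) = 0.2553/(1-0.2553) = 0.3428
Station 2: ρ₂ = 2.666/6.8 = 0.39206, L₂ = ρ₂/(1-ρ₂) = 0.39206/(1-0.39206) = 0.6449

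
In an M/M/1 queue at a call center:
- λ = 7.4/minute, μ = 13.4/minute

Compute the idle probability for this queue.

ρ = λ/μ = 7.4/13.4 = 0.5522
P(0) = 1 - ρ = 1 - 0.5522 = 0.4478
The server is idle 44.78% of the time.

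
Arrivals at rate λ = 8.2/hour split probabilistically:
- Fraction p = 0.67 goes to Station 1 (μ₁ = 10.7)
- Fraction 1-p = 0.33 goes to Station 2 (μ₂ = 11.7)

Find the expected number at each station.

Effective rates: λ₁ = 8.2×0.67 = 5.494, λ₂ = 8.2×0.33 = 2.706
Station 1: ρ₁ = 5.494/10.7 = 0.51346, L₁ = ρ₁/(1-ρ₁) = 0.51346/(1-0.51346) = 1.0553
Station 2: ρ₂ = 2.706/11.7 = 0.2313, L₂ = ρ₂/(1-ρ₂) = 0.2313/(1-0.2313) = 0.3009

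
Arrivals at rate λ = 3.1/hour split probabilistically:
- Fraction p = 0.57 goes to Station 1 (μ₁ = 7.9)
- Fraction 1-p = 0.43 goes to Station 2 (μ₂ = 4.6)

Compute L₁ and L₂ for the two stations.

Effective rates: λ₁ = 3.1×0.57 = 1.767, λ₂ = 3.1×0.43 = 1.333
Station 1: ρ₁ = 1.767/7.9 = 0.22367, L₁ = ρ₁/(1-ρ₁) = 0.22367/(1-0.22367) = 0.2881
Station 2: ρ₂ = 1.333/4.6 = 0.28978, L₂ = ρ₂/(1-ρ₂) = 0.28978/(1-0.28978) = 0.4080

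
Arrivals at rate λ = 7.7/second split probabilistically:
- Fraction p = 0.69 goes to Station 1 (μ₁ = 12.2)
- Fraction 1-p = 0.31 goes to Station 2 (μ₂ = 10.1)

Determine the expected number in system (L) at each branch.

Effective rates: λ₁ = 7.7×0.69 = 5.313, λ₂ = 7.7×0.31 = 2.387
Station 1: ρ₁ = 5.313/12.2 = 0.4355, L₁ = ρ₁/(1-ρ₁) = 0.4355/(1-0.4355) = 0.7715
Station 2: ρ₂ = 2.387/10.1 = 0.23634, L₂ = ρ₂/(1-ρ₂) = 0.23634/(1-0.23634) = 0.3095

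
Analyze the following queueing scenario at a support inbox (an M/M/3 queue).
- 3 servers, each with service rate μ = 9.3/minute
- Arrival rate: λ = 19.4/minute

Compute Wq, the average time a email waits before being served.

Traffic intensity: ρ = λ/(cμ) = 19.4/(3×9.3) = 0.6953
Since ρ = 0.6953 < 1, system is stable.
Offered load a = λ/μ = cρ = 19.4/9.3 = 2.0860
P₀ = [ Σₙ₌₀^2 aⁿ/n! + a^3/(3!(1-ρ)) ]⁻¹
Σ = a^0/0! + a^1/1! + a^2/2! = 1.00000 + 2.08602 + 2.17574 = 5.2618
a^3/(3!(1-ρ)) = 9.0773/(6 × 0.30466) = 4.9658
P₀ = 1/(5.2618 + 4.9658) = 0.09777
Lq = P₀·a^3·ρ / (3!(1-ρ)²) = 0.097775 × 9.0773 × 0.69534 / (6 × 0.092817) = 1.1082
Wq = Lq/λ = 1.1082/19.4 = 0.05712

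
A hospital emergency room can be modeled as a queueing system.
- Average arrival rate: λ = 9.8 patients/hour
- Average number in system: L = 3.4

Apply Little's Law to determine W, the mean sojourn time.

Little's Law: L = λW, so W = L/λ
W = 3.4/9.8 = 0.3469 hours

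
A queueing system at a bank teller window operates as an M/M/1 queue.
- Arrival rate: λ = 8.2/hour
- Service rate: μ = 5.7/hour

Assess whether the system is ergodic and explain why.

Stability requires ρ = λ/(cμ) < 1
ρ = 8.2/(1 × 5.7) = 8.2/5.70 = 1.4386
Since 1.4386 ≥ 1, the system is UNSTABLE.
Queue grows without bound. Need μ > λ = 8.2.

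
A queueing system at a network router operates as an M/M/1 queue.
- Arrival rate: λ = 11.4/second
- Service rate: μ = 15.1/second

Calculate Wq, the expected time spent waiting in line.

First, compute utilization: ρ = λ/μ = 11.4/15.1 = 0.7550
For M/M/1: Wq = λ/(μ(μ-λ))
Wq = 11.4/(15.1 × (15.1-11.4))
Wq = 11.4/(15.1 × 3.70)
Wq = 0.2040 seconds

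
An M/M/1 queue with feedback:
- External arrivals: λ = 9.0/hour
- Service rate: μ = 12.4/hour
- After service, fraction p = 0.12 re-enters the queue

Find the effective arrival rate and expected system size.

Effective arrival rate: λ_eff = λ/(1-p) = 9.0/(1-0.12) = 9.0/0.88 = 10.2273
ρ = λ_eff/μ = 10.2273/12.4 = 0.82478
L = ρ/(1-ρ) = 0.82478/(1-0.82478) = 4.7071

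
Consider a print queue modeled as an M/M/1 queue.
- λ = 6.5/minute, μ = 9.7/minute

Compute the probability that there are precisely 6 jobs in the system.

ρ = λ/μ = 6.5/9.7 = 0.6701
P(n) = (1-ρ)ρⁿ
P(6) = (1-0.6701) × 0.6701^6
P(6) = 0.3299 × 0.09054
P(6) = 0.02987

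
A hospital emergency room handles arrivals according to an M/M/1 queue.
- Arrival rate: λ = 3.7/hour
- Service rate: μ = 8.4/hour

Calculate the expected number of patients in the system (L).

ρ = λ/μ = 3.7/8.4 = 0.4405
For M/M/1: L = λ/(μ-λ)
L = 3.7/(8.4-3.7) = 3.7/4.70
L = 0.7872 patients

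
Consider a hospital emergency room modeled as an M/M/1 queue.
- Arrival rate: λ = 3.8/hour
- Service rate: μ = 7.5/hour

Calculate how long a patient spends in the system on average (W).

First, compute utilization: ρ = λ/μ = 3.8/7.5 = 0.5067
For M/M/1: W = 1/(μ-λ)
W = 1/(7.5-3.8) = 1/3.70
W = 0.2703 hours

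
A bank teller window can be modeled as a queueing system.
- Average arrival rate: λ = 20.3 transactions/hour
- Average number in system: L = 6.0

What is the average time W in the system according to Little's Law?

Little's Law: L = λW, so W = L/λ
W = 6.0/20.3 = 0.2956 hours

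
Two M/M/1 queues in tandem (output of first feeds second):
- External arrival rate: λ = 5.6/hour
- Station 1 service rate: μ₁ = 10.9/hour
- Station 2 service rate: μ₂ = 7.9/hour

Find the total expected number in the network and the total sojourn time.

By Jackson's theorem, each station behaves as independent M/M/1.
Station 1: ρ₁ = 5.6/10.9 = 0.5138, L₁ = ρ₁/(1-ρ₁) = λ/(μ₁-λ) = 5.6/5.30 = 1.0566
Station 2: ρ₂ = 5.6/7.9 = 0.7089, L₂ = ρ₂/(1-ρ₂) = λ/(μ₂-λ) = 5.6/2.30 = 2.4348
Total: L = L₁ + L₂ = 1.0566 + 2.4348 = 3.4914
W = L/λ = 3.4914/5.6 = 0.6235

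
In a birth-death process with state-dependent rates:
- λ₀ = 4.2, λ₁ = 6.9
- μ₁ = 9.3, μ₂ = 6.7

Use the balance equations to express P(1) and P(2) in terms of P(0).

Balance equations:
State 0: λ₀P₀ = μ₁P₁ → P₁ = (λ₀/μ₁)P₀ = (4.2/9.3)P₀ = 0.4516P₀
State 1: P₂ = (λ₀λ₁)/(μ₁μ₂)P₀ = (4.2×6.9)/(9.3×6.7)P₀ = 0.4651P₀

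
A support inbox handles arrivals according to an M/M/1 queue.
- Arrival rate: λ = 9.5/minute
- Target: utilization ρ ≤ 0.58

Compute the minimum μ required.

ρ = λ/μ, so μ = λ/ρ
μ ≥ 9.5/0.58 = 16.3793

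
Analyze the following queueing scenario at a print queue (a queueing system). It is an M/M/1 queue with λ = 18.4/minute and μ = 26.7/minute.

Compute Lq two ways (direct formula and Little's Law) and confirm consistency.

Method 1 (direct): Lq = λ²/(μ(μ-λ)) = 338.56/(26.7 × 8.30) = 1.5277

Method 2 (Little's Law):
W = 1/(μ-λ) = 1/8.30 = 0.120482
Wq = W - 1/μ = 0.120482 - 0.0374532 = 0.083029
Lq = λWq = 18.4 × 0.083029 = 1.5277 ✔ (matches Method 1)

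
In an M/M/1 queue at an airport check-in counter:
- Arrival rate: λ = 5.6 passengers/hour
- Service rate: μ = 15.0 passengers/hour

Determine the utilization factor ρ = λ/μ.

Server utilization: ρ = λ/μ
ρ = 5.6/15.0 = 0.3733
The server is busy 37.33% of the time.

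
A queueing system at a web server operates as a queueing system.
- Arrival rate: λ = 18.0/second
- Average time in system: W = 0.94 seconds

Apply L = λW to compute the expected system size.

Little's Law: L = λW
L = 18.0 × 0.94 = 16.9200 requests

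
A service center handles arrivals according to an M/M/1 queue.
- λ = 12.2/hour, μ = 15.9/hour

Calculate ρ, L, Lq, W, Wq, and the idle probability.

Step 1: ρ = λ/μ = 12.2/15.9 = 0.7673
Step 2: L = λ/(μ-λ) = 12.2/3.70 = 3.2973
Step 3: Lq = λ²/(μ(μ-λ)) = 148.84/(15.9×3.70) = 2.5300
Step 4: W = 1/(μ-λ) = 1/3.70 = 0.27027
Step 5: Wq = λ/(μ(μ-λ)) = 12.2/(15.9×3.70) = 0.2074
Step 6: P(0) = 1-ρ = 0.2327
Verify: L = λW = 12.2×0.27027 = 3.2973 ✔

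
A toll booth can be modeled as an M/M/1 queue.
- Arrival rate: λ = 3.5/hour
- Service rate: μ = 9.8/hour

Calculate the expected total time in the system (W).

First, compute utilization: ρ = λ/μ = 3.5/9.8 = 0.3571
For M/M/1: W = 1/(μ-λ)
W = 1/(9.8-3.5) = 1/6.30
W = 0.1587 hours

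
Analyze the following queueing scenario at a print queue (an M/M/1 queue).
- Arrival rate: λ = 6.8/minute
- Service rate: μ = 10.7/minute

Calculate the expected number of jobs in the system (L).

ρ = λ/μ = 6.8/10.7 = 0.6355
For M/M/1: L = λ/(μ-λ)
L = 6.8/(10.7-6.8) = 6.8/3.90
L = 1.7436 jobs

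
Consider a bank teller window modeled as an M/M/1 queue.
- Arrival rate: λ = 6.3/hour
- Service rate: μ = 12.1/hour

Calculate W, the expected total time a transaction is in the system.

First, compute utilization: ρ = λ/μ = 6.3/12.1 = 0.5207
For M/M/1: W = 1/(μ-λ)
W = 1/(12.1-6.3) = 1/5.80
W = 0.1724 hours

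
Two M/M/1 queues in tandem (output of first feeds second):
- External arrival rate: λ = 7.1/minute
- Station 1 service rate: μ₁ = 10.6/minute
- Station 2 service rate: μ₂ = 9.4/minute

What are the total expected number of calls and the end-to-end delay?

By Jackson's theorem, each station behaves as independent M/M/1.
Station 1: ρ₁ = 7.1/10.6 = 0.6698, L₁ = ρ₁/(1-ρ₁) = λ/(μ₁-λ) = 7.1/3.50 = 2.02857
Station 2: ρ₂ = 7.1/9.4 = 0.7553, L₂ = ρ₂/(1-ρ₂) = λ/(μ₂-λ) = 7.1/2.30 = 3.08696
Total: L = L₁ + L₂ = 2.02857 + 3.08696 = 5.1155
W = L/λ = 5.1155/7.1 = 0.7205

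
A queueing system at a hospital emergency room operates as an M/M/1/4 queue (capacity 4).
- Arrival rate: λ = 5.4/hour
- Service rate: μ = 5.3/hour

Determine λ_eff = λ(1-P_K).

ρ = λ/μ = 5.4/5.3 = 1.01887
P₀ = (1-ρ)/(1-ρ^(K+1)) = (1-1.01887)/(1-1.01887^5) = -0.01887/-0.09798 = 0.1926
P_K = P₀×ρ^K = 0.1926 × 1.01887^4 = 0.1926 × 1.0776 = 0.2075
λ_eff = λ(1-P_K) = 5.4 × (1 - 0.207546) = 5.4 × 0.792454 = 4.2793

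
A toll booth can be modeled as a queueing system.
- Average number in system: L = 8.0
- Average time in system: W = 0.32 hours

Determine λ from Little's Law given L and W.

Little's Law: L = λW, so λ = L/W
λ = 8.0/0.32 = 25.0000 vehicles/hour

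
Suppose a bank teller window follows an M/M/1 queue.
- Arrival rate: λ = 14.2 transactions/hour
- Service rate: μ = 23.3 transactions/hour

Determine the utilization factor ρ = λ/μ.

Server utilization: ρ = λ/μ
ρ = 14.2/23.3 = 0.6094
The server is busy 60.94% of the time.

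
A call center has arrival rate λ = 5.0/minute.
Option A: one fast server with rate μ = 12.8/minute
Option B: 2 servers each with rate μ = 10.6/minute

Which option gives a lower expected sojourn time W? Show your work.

Option A: single server μ = 12.8 (M/M/1)
  ρ_A = 5.0/12.8 = 0.3906
  W_A = 1/(μ-λ) = 1/(12.8-5.0) = 1/7.80 = 0.1282

Option B: 2 servers μ = 10.6 (M/M/2)
  ρ_B = λ/(cμ) = 5.0/(2×10.6) = 0.2358
  Offered load a = λ/μ = cρ = 5.0/10.6 = 0.4717
  P₀ = [ Σₙ₌₀^1 aⁿ/n! + a^2/(2!(1-ρ)) ]⁻¹
  Σ = a^0/0! + a^1/1! = 1.0000 + 0.4717 = 1.4717
  a^2/(2!(1-ρ)) = 0.2225/(2 × 0.7642) = 0.1456
  P₀ = 1/(1.4717 + 0.1456) = 0.6183
  Lq = P₀·a^2·ρ / (2!(1-ρ)²) = 0.6183 × 0.2225 × 0.2358 / (2 × 0.5839) = 0.02778
  Wq_B = Lq/λ = 0.027784/5.0 = 0.005557
  W_B = Wq_B + 1/μ = 0.005557 + 0.09434 = 0.09990

Since W_B = 0.09990 < W_A = 0.1282, Option B (multiple servers) has the shorter time in system.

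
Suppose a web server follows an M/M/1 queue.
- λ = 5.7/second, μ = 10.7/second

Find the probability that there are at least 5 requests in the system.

ρ = λ/μ = 5.7/10.7 = 0.5327
P(N ≥ n) = ρⁿ
P(N ≥ 5) = 0.5327^5
P(N ≥ 5) = 0.04290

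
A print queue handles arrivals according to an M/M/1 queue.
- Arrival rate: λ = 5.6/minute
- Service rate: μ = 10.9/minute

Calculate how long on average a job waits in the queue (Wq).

First, compute utilization: ρ = λ/μ = 5.6/10.9 = 0.5138
For M/M/1: Wq = λ/(μ(μ-λ))
Wq = 5.6/(10.9 × (10.9-5.6))
Wq = 5.6/(10.9 × 5.30)
Wq = 0.09694 minutes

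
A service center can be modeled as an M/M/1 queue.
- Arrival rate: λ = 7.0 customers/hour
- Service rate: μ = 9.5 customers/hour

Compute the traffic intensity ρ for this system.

Server utilization: ρ = λ/μ
ρ = 7.0/9.5 = 0.7368
The server is busy 73.68% of the time.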